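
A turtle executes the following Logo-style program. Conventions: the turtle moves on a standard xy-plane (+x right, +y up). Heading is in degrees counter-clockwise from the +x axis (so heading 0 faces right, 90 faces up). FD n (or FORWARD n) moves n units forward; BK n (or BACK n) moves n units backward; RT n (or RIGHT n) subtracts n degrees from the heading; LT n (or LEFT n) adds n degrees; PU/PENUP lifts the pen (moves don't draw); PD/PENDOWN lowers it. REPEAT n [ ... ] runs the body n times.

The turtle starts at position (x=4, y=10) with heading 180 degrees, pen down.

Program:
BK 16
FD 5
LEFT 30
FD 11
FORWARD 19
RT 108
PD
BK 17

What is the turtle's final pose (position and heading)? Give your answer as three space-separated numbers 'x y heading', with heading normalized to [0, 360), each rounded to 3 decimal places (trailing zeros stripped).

Executing turtle program step by step:
Start: pos=(4,10), heading=180, pen down
BK 16: (4,10) -> (20,10) [heading=180, draw]
FD 5: (20,10) -> (15,10) [heading=180, draw]
LT 30: heading 180 -> 210
FD 11: (15,10) -> (5.474,4.5) [heading=210, draw]
FD 19: (5.474,4.5) -> (-10.981,-5) [heading=210, draw]
RT 108: heading 210 -> 102
PD: pen down
BK 17: (-10.981,-5) -> (-7.446,-21.629) [heading=102, draw]
Final: pos=(-7.446,-21.629), heading=102, 5 segment(s) drawn

Answer: -7.446 -21.629 102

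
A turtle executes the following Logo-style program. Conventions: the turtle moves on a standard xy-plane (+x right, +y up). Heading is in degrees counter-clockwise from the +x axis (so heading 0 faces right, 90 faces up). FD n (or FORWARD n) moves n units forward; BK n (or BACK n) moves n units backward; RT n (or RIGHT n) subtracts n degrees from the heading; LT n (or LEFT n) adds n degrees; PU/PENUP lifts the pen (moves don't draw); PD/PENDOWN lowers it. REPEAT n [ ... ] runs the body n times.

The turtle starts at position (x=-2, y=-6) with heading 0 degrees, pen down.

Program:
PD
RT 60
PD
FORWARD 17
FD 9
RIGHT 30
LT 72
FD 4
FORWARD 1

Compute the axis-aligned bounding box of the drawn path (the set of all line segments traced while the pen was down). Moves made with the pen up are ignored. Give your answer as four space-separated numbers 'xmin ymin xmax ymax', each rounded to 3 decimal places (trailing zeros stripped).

Answer: -2 -30.062 15.755 -6

Derivation:
Executing turtle program step by step:
Start: pos=(-2,-6), heading=0, pen down
PD: pen down
RT 60: heading 0 -> 300
PD: pen down
FD 17: (-2,-6) -> (6.5,-20.722) [heading=300, draw]
FD 9: (6.5,-20.722) -> (11,-28.517) [heading=300, draw]
RT 30: heading 300 -> 270
LT 72: heading 270 -> 342
FD 4: (11,-28.517) -> (14.804,-29.753) [heading=342, draw]
FD 1: (14.804,-29.753) -> (15.755,-30.062) [heading=342, draw]
Final: pos=(15.755,-30.062), heading=342, 4 segment(s) drawn

Segment endpoints: x in {-2, 6.5, 11, 14.804, 15.755}, y in {-30.062, -29.753, -28.517, -20.722, -6}
xmin=-2, ymin=-30.062, xmax=15.755, ymax=-6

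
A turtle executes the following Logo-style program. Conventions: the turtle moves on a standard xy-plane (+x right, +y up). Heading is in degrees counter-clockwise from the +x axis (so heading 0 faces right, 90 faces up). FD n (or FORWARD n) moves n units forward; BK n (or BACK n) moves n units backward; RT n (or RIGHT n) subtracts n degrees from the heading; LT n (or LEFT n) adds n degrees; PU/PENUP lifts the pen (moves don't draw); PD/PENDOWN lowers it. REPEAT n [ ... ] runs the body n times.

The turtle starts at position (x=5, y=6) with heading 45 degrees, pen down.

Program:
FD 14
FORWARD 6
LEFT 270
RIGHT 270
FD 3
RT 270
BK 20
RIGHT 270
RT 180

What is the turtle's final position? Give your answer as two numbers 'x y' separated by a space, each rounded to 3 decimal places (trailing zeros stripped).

Answer: 35.406 8.121

Derivation:
Executing turtle program step by step:
Start: pos=(5,6), heading=45, pen down
FD 14: (5,6) -> (14.899,15.899) [heading=45, draw]
FD 6: (14.899,15.899) -> (19.142,20.142) [heading=45, draw]
LT 270: heading 45 -> 315
RT 270: heading 315 -> 45
FD 3: (19.142,20.142) -> (21.263,22.263) [heading=45, draw]
RT 270: heading 45 -> 135
BK 20: (21.263,22.263) -> (35.406,8.121) [heading=135, draw]
RT 270: heading 135 -> 225
RT 180: heading 225 -> 45
Final: pos=(35.406,8.121), heading=45, 4 segment(s) drawn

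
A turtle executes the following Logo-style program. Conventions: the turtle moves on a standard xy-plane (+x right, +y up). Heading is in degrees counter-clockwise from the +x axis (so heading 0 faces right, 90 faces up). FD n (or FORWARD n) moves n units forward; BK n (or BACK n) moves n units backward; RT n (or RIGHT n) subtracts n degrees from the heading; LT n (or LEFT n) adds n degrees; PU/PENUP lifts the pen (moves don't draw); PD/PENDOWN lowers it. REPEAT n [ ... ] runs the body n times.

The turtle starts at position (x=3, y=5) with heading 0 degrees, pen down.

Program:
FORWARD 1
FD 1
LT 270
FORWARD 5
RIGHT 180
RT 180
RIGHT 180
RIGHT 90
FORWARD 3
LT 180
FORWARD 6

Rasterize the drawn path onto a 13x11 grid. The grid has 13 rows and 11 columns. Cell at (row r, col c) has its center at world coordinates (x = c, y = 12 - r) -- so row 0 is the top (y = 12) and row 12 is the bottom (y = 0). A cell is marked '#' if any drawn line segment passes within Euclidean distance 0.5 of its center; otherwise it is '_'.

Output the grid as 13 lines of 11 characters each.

Segment 0: (3,5) -> (4,5)
Segment 1: (4,5) -> (5,5)
Segment 2: (5,5) -> (5,0)
Segment 3: (5,0) -> (8,0)
Segment 4: (8,0) -> (2,0)

Answer: ___________
___________
___________
___________
___________
___________
___________
___###_____
_____#_____
_____#_____
_____#_____
_____#_____
__#######__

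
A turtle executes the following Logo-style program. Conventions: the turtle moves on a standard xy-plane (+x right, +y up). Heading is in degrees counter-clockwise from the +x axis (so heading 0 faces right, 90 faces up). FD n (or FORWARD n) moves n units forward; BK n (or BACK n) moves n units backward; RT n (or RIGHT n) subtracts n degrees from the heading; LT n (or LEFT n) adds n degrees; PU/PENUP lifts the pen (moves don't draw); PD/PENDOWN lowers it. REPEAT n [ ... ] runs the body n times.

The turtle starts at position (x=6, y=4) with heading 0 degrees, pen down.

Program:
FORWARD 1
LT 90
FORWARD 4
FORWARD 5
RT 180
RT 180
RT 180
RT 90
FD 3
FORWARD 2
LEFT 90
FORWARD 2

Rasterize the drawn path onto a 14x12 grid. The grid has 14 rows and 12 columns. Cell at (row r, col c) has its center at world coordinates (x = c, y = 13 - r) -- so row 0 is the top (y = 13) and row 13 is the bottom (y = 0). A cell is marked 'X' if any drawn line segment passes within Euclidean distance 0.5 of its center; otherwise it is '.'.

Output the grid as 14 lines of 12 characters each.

Segment 0: (6,4) -> (7,4)
Segment 1: (7,4) -> (7,8)
Segment 2: (7,8) -> (7,13)
Segment 3: (7,13) -> (4,13)
Segment 4: (4,13) -> (2,13)
Segment 5: (2,13) -> (2,11)

Answer: ..XXXXXX....
..X....X....
..X....X....
.......X....
.......X....
.......X....
.......X....
.......X....
.......X....
......XX....
............
............
............
............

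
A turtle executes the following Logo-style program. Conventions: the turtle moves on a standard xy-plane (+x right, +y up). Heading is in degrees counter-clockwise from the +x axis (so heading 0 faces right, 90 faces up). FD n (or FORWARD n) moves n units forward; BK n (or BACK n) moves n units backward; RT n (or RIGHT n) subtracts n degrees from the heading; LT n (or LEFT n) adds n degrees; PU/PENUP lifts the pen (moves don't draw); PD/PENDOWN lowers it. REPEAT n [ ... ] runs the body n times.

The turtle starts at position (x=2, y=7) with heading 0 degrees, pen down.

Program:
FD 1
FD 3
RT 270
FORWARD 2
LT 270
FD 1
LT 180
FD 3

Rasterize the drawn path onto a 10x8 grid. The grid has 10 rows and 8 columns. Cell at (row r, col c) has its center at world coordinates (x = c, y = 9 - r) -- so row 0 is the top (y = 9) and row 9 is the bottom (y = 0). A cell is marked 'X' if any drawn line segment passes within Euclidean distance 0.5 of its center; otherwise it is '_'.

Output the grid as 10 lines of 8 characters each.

Segment 0: (2,7) -> (3,7)
Segment 1: (3,7) -> (6,7)
Segment 2: (6,7) -> (6,9)
Segment 3: (6,9) -> (7,9)
Segment 4: (7,9) -> (4,9)

Answer: ____XXXX
______X_
__XXXXX_
________
________
________
________
________
________
________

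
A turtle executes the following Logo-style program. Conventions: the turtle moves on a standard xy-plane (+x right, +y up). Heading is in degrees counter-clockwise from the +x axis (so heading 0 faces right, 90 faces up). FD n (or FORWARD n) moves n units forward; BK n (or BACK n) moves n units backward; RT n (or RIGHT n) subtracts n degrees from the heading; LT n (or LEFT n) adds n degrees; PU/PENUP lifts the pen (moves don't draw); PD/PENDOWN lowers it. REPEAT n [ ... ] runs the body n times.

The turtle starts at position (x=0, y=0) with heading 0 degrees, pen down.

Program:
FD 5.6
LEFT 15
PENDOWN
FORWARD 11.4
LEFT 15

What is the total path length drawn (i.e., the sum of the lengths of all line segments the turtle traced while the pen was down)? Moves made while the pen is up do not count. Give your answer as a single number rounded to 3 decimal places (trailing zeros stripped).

Answer: 17

Derivation:
Executing turtle program step by step:
Start: pos=(0,0), heading=0, pen down
FD 5.6: (0,0) -> (5.6,0) [heading=0, draw]
LT 15: heading 0 -> 15
PD: pen down
FD 11.4: (5.6,0) -> (16.612,2.951) [heading=15, draw]
LT 15: heading 15 -> 30
Final: pos=(16.612,2.951), heading=30, 2 segment(s) drawn

Segment lengths:
  seg 1: (0,0) -> (5.6,0), length = 5.6
  seg 2: (5.6,0) -> (16.612,2.951), length = 11.4
Total = 17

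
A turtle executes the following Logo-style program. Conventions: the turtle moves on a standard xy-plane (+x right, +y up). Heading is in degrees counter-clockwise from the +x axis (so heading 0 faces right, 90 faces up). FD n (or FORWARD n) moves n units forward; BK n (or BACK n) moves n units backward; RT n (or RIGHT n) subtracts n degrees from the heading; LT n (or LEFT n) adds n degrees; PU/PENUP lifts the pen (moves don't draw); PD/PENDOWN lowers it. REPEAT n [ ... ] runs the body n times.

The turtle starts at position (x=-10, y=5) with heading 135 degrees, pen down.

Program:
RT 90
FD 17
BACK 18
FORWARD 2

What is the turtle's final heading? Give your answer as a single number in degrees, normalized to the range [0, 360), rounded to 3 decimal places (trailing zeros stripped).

Answer: 45

Derivation:
Executing turtle program step by step:
Start: pos=(-10,5), heading=135, pen down
RT 90: heading 135 -> 45
FD 17: (-10,5) -> (2.021,17.021) [heading=45, draw]
BK 18: (2.021,17.021) -> (-10.707,4.293) [heading=45, draw]
FD 2: (-10.707,4.293) -> (-9.293,5.707) [heading=45, draw]
Final: pos=(-9.293,5.707), heading=45, 3 segment(s) drawn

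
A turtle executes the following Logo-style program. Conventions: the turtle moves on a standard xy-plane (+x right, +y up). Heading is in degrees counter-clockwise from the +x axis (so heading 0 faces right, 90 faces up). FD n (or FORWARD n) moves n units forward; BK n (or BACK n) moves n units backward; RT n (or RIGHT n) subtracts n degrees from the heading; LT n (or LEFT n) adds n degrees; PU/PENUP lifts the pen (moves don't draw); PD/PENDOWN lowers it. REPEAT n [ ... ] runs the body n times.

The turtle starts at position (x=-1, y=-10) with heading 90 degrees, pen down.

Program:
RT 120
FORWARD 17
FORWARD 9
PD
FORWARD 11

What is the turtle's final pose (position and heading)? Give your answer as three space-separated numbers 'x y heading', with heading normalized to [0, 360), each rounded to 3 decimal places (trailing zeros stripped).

Executing turtle program step by step:
Start: pos=(-1,-10), heading=90, pen down
RT 120: heading 90 -> 330
FD 17: (-1,-10) -> (13.722,-18.5) [heading=330, draw]
FD 9: (13.722,-18.5) -> (21.517,-23) [heading=330, draw]
PD: pen down
FD 11: (21.517,-23) -> (31.043,-28.5) [heading=330, draw]
Final: pos=(31.043,-28.5), heading=330, 3 segment(s) drawn

Answer: 31.043 -28.5 330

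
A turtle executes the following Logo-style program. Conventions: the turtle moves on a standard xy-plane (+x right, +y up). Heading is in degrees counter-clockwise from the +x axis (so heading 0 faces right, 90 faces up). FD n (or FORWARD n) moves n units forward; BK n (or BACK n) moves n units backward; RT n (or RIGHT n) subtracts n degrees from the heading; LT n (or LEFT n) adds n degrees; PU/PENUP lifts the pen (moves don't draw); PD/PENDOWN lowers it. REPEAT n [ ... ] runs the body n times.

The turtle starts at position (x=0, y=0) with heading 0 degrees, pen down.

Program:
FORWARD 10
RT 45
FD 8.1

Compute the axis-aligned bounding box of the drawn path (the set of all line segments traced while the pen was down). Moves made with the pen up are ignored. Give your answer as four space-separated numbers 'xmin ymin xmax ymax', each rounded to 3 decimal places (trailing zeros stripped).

Executing turtle program step by step:
Start: pos=(0,0), heading=0, pen down
FD 10: (0,0) -> (10,0) [heading=0, draw]
RT 45: heading 0 -> 315
FD 8.1: (10,0) -> (15.728,-5.728) [heading=315, draw]
Final: pos=(15.728,-5.728), heading=315, 2 segment(s) drawn

Segment endpoints: x in {0, 10, 15.728}, y in {-5.728, 0}
xmin=0, ymin=-5.728, xmax=15.728, ymax=0

Answer: 0 -5.728 15.728 0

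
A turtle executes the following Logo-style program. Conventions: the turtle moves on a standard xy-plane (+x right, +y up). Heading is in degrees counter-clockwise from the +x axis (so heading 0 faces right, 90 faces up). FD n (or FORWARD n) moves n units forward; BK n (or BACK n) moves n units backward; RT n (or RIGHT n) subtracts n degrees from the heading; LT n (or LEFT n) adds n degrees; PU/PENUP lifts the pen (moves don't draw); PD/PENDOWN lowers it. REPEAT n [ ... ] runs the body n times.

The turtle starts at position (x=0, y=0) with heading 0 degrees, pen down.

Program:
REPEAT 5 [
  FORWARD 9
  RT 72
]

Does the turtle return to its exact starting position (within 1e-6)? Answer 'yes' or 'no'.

Answer: yes

Derivation:
Executing turtle program step by step:
Start: pos=(0,0), heading=0, pen down
REPEAT 5 [
  -- iteration 1/5 --
  FD 9: (0,0) -> (9,0) [heading=0, draw]
  RT 72: heading 0 -> 288
  -- iteration 2/5 --
  FD 9: (9,0) -> (11.781,-8.56) [heading=288, draw]
  RT 72: heading 288 -> 216
  -- iteration 3/5 --
  FD 9: (11.781,-8.56) -> (4.5,-13.85) [heading=216, draw]
  RT 72: heading 216 -> 144
  -- iteration 4/5 --
  FD 9: (4.5,-13.85) -> (-2.781,-8.56) [heading=144, draw]
  RT 72: heading 144 -> 72
  -- iteration 5/5 --
  FD 9: (-2.781,-8.56) -> (0,0) [heading=72, draw]
  RT 72: heading 72 -> 0
]
Final: pos=(0,0), heading=0, 5 segment(s) drawn

Start position: (0, 0)
Final position: (0, 0)
Distance = 0; < 1e-6 -> CLOSED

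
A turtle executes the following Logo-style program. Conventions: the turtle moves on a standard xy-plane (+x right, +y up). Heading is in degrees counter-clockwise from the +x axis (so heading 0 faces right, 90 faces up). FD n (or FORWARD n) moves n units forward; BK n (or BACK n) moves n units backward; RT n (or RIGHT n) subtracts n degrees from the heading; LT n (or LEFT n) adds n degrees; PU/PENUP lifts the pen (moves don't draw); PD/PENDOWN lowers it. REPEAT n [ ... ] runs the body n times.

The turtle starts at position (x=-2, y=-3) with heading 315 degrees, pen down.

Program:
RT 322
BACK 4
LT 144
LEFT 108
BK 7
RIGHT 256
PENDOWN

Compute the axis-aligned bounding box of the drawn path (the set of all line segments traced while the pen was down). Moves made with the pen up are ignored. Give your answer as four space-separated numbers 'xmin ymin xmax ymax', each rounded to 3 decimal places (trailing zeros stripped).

Answer: -5.97 -3 -2 3.832

Derivation:
Executing turtle program step by step:
Start: pos=(-2,-3), heading=315, pen down
RT 322: heading 315 -> 353
BK 4: (-2,-3) -> (-5.97,-2.513) [heading=353, draw]
LT 144: heading 353 -> 137
LT 108: heading 137 -> 245
BK 7: (-5.97,-2.513) -> (-3.012,3.832) [heading=245, draw]
RT 256: heading 245 -> 349
PD: pen down
Final: pos=(-3.012,3.832), heading=349, 2 segment(s) drawn

Segment endpoints: x in {-5.97, -3.012, -2}, y in {-3, -2.513, 3.832}
xmin=-5.97, ymin=-3, xmax=-2, ymax=3.832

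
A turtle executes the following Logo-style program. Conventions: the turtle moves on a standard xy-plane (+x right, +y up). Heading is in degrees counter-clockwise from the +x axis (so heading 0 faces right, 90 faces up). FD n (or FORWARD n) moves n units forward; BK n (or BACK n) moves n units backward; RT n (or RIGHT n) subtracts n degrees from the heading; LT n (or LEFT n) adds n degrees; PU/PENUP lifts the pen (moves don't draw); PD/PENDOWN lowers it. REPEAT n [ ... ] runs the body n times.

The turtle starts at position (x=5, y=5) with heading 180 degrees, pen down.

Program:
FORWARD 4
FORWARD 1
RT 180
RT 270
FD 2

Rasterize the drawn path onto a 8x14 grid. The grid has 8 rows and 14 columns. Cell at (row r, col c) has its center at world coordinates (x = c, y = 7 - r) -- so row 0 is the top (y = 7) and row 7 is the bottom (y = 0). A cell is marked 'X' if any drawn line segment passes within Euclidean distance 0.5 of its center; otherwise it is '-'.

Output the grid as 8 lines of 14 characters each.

Segment 0: (5,5) -> (1,5)
Segment 1: (1,5) -> (0,5)
Segment 2: (0,5) -> (-0,7)

Answer: X-------------
X-------------
XXXXXX--------
--------------
--------------
--------------
--------------
--------------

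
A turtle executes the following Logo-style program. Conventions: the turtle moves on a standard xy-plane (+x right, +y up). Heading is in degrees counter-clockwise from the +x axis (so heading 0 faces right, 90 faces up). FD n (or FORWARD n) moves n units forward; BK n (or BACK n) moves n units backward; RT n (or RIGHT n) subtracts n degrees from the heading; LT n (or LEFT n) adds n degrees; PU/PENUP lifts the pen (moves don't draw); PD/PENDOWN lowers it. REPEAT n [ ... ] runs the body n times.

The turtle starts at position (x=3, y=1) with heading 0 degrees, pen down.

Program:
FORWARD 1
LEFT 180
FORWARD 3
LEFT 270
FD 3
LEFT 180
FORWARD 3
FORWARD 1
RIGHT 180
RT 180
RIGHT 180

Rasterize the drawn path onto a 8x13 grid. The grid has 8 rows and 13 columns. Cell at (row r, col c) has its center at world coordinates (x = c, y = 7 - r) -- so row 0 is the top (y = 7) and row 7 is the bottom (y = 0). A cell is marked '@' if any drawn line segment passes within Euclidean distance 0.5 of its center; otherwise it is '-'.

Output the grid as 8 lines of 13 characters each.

Answer: -------------
-------------
-------------
-@-----------
-@-----------
-@-----------
-@@@@--------
-@-----------

Derivation:
Segment 0: (3,1) -> (4,1)
Segment 1: (4,1) -> (1,1)
Segment 2: (1,1) -> (1,4)
Segment 3: (1,4) -> (1,1)
Segment 4: (1,1) -> (1,0)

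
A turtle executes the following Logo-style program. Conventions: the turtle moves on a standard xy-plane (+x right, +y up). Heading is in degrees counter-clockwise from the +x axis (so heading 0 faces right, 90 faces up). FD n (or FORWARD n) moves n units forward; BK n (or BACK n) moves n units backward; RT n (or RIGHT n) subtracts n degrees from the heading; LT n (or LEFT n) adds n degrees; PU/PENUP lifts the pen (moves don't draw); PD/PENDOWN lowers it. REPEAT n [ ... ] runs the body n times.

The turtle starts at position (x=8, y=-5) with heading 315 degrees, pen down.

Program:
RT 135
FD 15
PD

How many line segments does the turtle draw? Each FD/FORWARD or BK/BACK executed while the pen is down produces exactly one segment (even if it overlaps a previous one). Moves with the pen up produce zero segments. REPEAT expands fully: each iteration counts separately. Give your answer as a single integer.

Executing turtle program step by step:
Start: pos=(8,-5), heading=315, pen down
RT 135: heading 315 -> 180
FD 15: (8,-5) -> (-7,-5) [heading=180, draw]
PD: pen down
Final: pos=(-7,-5), heading=180, 1 segment(s) drawn
Segments drawn: 1

Answer: 1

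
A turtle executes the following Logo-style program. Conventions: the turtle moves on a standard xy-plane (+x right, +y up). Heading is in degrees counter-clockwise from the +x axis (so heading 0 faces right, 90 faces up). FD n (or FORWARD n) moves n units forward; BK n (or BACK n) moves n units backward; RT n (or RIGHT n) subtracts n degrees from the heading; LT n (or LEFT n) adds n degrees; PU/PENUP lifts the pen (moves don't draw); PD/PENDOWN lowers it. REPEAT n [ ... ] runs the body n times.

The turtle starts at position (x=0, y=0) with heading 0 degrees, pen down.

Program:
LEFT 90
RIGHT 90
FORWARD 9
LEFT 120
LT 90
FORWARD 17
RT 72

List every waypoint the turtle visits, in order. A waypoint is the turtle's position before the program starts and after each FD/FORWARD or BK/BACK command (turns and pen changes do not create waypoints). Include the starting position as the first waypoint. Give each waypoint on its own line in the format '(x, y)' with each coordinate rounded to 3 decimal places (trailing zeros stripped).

Executing turtle program step by step:
Start: pos=(0,0), heading=0, pen down
LT 90: heading 0 -> 90
RT 90: heading 90 -> 0
FD 9: (0,0) -> (9,0) [heading=0, draw]
LT 120: heading 0 -> 120
LT 90: heading 120 -> 210
FD 17: (9,0) -> (-5.722,-8.5) [heading=210, draw]
RT 72: heading 210 -> 138
Final: pos=(-5.722,-8.5), heading=138, 2 segment(s) drawn
Waypoints (3 total):
(0, 0)
(9, 0)
(-5.722, -8.5)

Answer: (0, 0)
(9, 0)
(-5.722, -8.5)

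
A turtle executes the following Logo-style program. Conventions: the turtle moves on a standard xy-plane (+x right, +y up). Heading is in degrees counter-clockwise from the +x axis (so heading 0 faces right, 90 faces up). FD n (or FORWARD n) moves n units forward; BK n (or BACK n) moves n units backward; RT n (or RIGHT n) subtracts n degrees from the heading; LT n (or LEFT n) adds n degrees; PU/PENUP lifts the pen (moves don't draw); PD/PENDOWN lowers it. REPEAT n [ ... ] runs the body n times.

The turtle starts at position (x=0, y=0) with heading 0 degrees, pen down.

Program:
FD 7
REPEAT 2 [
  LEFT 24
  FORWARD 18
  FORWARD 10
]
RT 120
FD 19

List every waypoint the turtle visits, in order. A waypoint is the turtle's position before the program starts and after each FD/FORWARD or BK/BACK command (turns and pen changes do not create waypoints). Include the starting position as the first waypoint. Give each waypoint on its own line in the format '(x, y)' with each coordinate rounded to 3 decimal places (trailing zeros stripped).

Executing turtle program step by step:
Start: pos=(0,0), heading=0, pen down
FD 7: (0,0) -> (7,0) [heading=0, draw]
REPEAT 2 [
  -- iteration 1/2 --
  LT 24: heading 0 -> 24
  FD 18: (7,0) -> (23.444,7.321) [heading=24, draw]
  FD 10: (23.444,7.321) -> (32.579,11.389) [heading=24, draw]
  -- iteration 2/2 --
  LT 24: heading 24 -> 48
  FD 18: (32.579,11.389) -> (44.624,24.765) [heading=48, draw]
  FD 10: (44.624,24.765) -> (51.315,32.197) [heading=48, draw]
]
RT 120: heading 48 -> 288
FD 19: (51.315,32.197) -> (57.186,14.127) [heading=288, draw]
Final: pos=(57.186,14.127), heading=288, 6 segment(s) drawn
Waypoints (7 total):
(0, 0)
(7, 0)
(23.444, 7.321)
(32.579, 11.389)
(44.624, 24.765)
(51.315, 32.197)
(57.186, 14.127)

Answer: (0, 0)
(7, 0)
(23.444, 7.321)
(32.579, 11.389)
(44.624, 24.765)
(51.315, 32.197)
(57.186, 14.127)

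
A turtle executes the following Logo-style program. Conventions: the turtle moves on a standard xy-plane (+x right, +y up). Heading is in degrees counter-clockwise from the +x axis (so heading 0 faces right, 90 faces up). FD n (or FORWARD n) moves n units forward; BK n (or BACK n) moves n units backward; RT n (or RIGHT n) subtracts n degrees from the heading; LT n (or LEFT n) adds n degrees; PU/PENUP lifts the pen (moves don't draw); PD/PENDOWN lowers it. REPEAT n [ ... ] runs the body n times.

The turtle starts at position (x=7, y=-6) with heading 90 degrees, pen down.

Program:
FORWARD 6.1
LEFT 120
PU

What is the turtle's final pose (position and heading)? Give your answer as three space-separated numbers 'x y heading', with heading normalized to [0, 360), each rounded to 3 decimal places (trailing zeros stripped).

Answer: 7 0.1 210

Derivation:
Executing turtle program step by step:
Start: pos=(7,-6), heading=90, pen down
FD 6.1: (7,-6) -> (7,0.1) [heading=90, draw]
LT 120: heading 90 -> 210
PU: pen up
Final: pos=(7,0.1), heading=210, 1 segment(s) drawn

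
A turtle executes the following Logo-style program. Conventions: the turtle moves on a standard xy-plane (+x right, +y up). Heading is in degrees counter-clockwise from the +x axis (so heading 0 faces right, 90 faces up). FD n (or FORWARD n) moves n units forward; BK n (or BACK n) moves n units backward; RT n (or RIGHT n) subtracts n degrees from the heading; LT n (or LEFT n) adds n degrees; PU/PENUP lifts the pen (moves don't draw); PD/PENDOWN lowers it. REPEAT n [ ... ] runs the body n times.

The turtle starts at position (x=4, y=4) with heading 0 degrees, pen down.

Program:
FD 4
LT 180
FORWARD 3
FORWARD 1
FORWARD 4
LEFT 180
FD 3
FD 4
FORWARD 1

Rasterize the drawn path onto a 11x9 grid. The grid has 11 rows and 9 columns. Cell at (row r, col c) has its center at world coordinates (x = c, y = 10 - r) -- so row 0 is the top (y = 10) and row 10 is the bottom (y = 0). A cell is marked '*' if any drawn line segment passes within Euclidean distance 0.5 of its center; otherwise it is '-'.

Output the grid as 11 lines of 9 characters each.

Answer: ---------
---------
---------
---------
---------
---------
*********
---------
---------
---------
---------

Derivation:
Segment 0: (4,4) -> (8,4)
Segment 1: (8,4) -> (5,4)
Segment 2: (5,4) -> (4,4)
Segment 3: (4,4) -> (0,4)
Segment 4: (0,4) -> (3,4)
Segment 5: (3,4) -> (7,4)
Segment 6: (7,4) -> (8,4)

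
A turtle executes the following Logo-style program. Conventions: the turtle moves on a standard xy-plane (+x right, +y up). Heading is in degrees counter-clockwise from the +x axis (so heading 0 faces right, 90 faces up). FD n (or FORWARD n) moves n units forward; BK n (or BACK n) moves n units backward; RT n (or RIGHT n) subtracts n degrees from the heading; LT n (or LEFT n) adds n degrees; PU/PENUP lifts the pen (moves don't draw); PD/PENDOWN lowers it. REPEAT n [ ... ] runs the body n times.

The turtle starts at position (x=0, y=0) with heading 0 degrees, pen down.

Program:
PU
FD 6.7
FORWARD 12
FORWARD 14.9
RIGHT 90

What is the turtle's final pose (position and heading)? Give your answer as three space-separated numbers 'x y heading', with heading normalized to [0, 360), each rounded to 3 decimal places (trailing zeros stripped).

Answer: 33.6 0 270

Derivation:
Executing turtle program step by step:
Start: pos=(0,0), heading=0, pen down
PU: pen up
FD 6.7: (0,0) -> (6.7,0) [heading=0, move]
FD 12: (6.7,0) -> (18.7,0) [heading=0, move]
FD 14.9: (18.7,0) -> (33.6,0) [heading=0, move]
RT 90: heading 0 -> 270
Final: pos=(33.6,0), heading=270, 0 segment(s) drawn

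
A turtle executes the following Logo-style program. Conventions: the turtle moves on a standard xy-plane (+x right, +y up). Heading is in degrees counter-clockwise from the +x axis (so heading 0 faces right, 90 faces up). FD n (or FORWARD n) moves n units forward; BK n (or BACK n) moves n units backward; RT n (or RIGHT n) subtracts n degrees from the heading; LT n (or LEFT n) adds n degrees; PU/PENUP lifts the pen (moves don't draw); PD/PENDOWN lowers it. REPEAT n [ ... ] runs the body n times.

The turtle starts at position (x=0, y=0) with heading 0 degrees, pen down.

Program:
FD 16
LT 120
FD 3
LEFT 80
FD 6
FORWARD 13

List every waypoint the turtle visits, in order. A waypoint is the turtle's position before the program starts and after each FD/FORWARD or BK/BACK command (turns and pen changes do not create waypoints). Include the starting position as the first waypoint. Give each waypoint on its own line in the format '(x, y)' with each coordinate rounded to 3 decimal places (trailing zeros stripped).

Answer: (0, 0)
(16, 0)
(14.5, 2.598)
(8.862, 0.546)
(-3.354, -3.9)

Derivation:
Executing turtle program step by step:
Start: pos=(0,0), heading=0, pen down
FD 16: (0,0) -> (16,0) [heading=0, draw]
LT 120: heading 0 -> 120
FD 3: (16,0) -> (14.5,2.598) [heading=120, draw]
LT 80: heading 120 -> 200
FD 6: (14.5,2.598) -> (8.862,0.546) [heading=200, draw]
FD 13: (8.862,0.546) -> (-3.354,-3.9) [heading=200, draw]
Final: pos=(-3.354,-3.9), heading=200, 4 segment(s) drawn
Waypoints (5 total):
(0, 0)
(16, 0)
(14.5, 2.598)
(8.862, 0.546)
(-3.354, -3.9)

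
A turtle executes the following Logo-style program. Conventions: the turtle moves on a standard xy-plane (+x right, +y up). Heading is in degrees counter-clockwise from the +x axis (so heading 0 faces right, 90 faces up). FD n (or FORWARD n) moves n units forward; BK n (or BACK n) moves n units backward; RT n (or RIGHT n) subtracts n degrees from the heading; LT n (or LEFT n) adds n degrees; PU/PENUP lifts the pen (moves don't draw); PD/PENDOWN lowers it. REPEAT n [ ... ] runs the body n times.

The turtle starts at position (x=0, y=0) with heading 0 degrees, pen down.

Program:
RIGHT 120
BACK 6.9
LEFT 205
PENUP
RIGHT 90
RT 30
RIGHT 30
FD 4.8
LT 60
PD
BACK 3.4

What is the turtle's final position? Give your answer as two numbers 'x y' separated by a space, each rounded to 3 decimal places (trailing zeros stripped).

Answer: 2.092 1.922

Derivation:
Executing turtle program step by step:
Start: pos=(0,0), heading=0, pen down
RT 120: heading 0 -> 240
BK 6.9: (0,0) -> (3.45,5.976) [heading=240, draw]
LT 205: heading 240 -> 85
PU: pen up
RT 90: heading 85 -> 355
RT 30: heading 355 -> 325
RT 30: heading 325 -> 295
FD 4.8: (3.45,5.976) -> (5.479,1.625) [heading=295, move]
LT 60: heading 295 -> 355
PD: pen down
BK 3.4: (5.479,1.625) -> (2.092,1.922) [heading=355, draw]
Final: pos=(2.092,1.922), heading=355, 2 segment(s) drawn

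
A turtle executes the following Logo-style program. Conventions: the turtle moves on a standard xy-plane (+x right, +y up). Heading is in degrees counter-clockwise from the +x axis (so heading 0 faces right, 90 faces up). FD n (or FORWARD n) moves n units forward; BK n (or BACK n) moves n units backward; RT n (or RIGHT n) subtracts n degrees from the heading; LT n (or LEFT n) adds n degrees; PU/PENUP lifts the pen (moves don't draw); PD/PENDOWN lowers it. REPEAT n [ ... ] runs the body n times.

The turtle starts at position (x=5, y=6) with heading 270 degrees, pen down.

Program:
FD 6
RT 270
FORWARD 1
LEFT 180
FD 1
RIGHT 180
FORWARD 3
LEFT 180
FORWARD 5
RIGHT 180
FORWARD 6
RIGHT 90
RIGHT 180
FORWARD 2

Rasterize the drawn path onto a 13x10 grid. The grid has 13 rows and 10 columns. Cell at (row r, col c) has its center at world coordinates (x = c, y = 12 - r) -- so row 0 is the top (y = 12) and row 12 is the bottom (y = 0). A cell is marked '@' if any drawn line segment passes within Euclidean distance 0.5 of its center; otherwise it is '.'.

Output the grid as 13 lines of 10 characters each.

Answer: ..........
..........
..........
..........
..........
..........
.....@....
.....@....
.....@....
.....@....
.....@...@
.....@...@
...@@@@@@@

Derivation:
Segment 0: (5,6) -> (5,0)
Segment 1: (5,0) -> (6,0)
Segment 2: (6,0) -> (5,0)
Segment 3: (5,0) -> (8,0)
Segment 4: (8,0) -> (3,0)
Segment 5: (3,0) -> (9,0)
Segment 6: (9,0) -> (9,2)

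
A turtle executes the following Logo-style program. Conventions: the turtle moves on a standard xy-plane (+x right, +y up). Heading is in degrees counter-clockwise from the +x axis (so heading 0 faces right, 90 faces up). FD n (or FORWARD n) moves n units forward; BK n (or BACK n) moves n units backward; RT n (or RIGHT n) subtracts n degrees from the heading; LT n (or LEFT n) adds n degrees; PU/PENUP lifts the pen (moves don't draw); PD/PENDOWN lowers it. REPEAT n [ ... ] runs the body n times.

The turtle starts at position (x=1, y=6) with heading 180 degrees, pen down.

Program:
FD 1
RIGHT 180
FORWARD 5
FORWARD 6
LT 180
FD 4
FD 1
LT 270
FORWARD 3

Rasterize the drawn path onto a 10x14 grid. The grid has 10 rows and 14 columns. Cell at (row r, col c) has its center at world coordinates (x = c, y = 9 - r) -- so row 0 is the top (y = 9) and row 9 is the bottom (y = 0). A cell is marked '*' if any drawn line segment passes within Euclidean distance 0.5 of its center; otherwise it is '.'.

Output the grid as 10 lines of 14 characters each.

Answer: ......*.......
......*.......
......*.......
************..
..............
..............
..............
..............
..............
..............

Derivation:
Segment 0: (1,6) -> (0,6)
Segment 1: (0,6) -> (5,6)
Segment 2: (5,6) -> (11,6)
Segment 3: (11,6) -> (7,6)
Segment 4: (7,6) -> (6,6)
Segment 5: (6,6) -> (6,9)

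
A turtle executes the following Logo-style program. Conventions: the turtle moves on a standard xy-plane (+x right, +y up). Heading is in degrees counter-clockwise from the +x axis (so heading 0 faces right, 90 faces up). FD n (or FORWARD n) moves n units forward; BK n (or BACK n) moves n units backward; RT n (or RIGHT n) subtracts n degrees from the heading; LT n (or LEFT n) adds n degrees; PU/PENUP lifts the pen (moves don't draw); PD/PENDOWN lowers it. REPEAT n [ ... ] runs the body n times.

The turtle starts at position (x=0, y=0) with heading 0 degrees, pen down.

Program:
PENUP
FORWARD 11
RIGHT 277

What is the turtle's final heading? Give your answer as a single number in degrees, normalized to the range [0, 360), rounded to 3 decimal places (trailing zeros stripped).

Executing turtle program step by step:
Start: pos=(0,0), heading=0, pen down
PU: pen up
FD 11: (0,0) -> (11,0) [heading=0, move]
RT 277: heading 0 -> 83
Final: pos=(11,0), heading=83, 0 segment(s) drawn

Answer: 83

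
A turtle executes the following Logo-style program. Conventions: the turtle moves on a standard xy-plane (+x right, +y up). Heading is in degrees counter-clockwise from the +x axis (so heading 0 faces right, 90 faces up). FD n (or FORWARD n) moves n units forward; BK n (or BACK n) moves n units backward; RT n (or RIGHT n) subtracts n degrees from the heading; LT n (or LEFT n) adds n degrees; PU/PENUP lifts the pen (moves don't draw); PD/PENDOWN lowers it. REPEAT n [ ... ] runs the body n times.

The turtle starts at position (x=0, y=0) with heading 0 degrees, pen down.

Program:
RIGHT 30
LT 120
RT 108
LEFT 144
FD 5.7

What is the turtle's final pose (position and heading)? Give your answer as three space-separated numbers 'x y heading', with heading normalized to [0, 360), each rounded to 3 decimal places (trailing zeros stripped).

Answer: -3.35 4.611 126

Derivation:
Executing turtle program step by step:
Start: pos=(0,0), heading=0, pen down
RT 30: heading 0 -> 330
LT 120: heading 330 -> 90
RT 108: heading 90 -> 342
LT 144: heading 342 -> 126
FD 5.7: (0,0) -> (-3.35,4.611) [heading=126, draw]
Final: pos=(-3.35,4.611), heading=126, 1 segment(s) drawn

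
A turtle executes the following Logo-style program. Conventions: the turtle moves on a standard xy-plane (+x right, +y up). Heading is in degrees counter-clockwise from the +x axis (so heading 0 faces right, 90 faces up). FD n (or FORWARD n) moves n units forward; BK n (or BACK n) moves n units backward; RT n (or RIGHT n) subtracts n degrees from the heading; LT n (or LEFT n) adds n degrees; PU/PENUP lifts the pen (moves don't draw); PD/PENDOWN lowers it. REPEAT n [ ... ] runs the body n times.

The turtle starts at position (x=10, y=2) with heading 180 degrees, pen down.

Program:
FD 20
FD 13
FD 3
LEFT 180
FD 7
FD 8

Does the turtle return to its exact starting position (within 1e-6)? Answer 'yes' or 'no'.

Executing turtle program step by step:
Start: pos=(10,2), heading=180, pen down
FD 20: (10,2) -> (-10,2) [heading=180, draw]
FD 13: (-10,2) -> (-23,2) [heading=180, draw]
FD 3: (-23,2) -> (-26,2) [heading=180, draw]
LT 180: heading 180 -> 0
FD 7: (-26,2) -> (-19,2) [heading=0, draw]
FD 8: (-19,2) -> (-11,2) [heading=0, draw]
Final: pos=(-11,2), heading=0, 5 segment(s) drawn

Start position: (10, 2)
Final position: (-11, 2)
Distance = 21; >= 1e-6 -> NOT closed

Answer: no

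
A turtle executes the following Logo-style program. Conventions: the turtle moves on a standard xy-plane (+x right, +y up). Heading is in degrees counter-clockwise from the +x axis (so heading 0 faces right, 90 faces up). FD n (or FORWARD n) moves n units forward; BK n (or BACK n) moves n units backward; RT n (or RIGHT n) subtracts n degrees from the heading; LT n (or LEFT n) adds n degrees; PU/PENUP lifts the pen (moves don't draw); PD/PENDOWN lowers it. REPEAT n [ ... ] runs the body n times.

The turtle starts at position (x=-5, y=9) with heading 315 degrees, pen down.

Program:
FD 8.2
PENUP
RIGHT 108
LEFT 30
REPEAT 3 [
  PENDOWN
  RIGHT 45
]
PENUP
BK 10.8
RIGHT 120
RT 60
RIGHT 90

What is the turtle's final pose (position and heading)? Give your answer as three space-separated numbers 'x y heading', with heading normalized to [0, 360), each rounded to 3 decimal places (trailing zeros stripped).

Answer: 3.044 -7.362 192

Derivation:
Executing turtle program step by step:
Start: pos=(-5,9), heading=315, pen down
FD 8.2: (-5,9) -> (0.798,3.202) [heading=315, draw]
PU: pen up
RT 108: heading 315 -> 207
LT 30: heading 207 -> 237
REPEAT 3 [
  -- iteration 1/3 --
  PD: pen down
  RT 45: heading 237 -> 192
  -- iteration 2/3 --
  PD: pen down
  RT 45: heading 192 -> 147
  -- iteration 3/3 --
  PD: pen down
  RT 45: heading 147 -> 102
]
PU: pen up
BK 10.8: (0.798,3.202) -> (3.044,-7.362) [heading=102, move]
RT 120: heading 102 -> 342
RT 60: heading 342 -> 282
RT 90: heading 282 -> 192
Final: pos=(3.044,-7.362), heading=192, 1 segment(s) drawn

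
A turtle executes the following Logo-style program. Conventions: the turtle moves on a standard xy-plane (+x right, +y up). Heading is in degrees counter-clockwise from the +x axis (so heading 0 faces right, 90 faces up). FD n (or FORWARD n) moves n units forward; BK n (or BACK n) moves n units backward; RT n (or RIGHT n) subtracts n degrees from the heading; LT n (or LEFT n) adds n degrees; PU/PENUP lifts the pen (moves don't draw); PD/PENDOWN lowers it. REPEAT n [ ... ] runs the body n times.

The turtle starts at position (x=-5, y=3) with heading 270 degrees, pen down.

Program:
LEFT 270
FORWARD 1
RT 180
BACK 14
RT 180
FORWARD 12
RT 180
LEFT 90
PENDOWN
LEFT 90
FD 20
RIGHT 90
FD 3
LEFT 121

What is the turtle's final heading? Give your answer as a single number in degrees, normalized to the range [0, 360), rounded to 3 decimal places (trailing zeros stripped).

Executing turtle program step by step:
Start: pos=(-5,3), heading=270, pen down
LT 270: heading 270 -> 180
FD 1: (-5,3) -> (-6,3) [heading=180, draw]
RT 180: heading 180 -> 0
BK 14: (-6,3) -> (-20,3) [heading=0, draw]
RT 180: heading 0 -> 180
FD 12: (-20,3) -> (-32,3) [heading=180, draw]
RT 180: heading 180 -> 0
LT 90: heading 0 -> 90
PD: pen down
LT 90: heading 90 -> 180
FD 20: (-32,3) -> (-52,3) [heading=180, draw]
RT 90: heading 180 -> 90
FD 3: (-52,3) -> (-52,6) [heading=90, draw]
LT 121: heading 90 -> 211
Final: pos=(-52,6), heading=211, 5 segment(s) drawn

Answer: 211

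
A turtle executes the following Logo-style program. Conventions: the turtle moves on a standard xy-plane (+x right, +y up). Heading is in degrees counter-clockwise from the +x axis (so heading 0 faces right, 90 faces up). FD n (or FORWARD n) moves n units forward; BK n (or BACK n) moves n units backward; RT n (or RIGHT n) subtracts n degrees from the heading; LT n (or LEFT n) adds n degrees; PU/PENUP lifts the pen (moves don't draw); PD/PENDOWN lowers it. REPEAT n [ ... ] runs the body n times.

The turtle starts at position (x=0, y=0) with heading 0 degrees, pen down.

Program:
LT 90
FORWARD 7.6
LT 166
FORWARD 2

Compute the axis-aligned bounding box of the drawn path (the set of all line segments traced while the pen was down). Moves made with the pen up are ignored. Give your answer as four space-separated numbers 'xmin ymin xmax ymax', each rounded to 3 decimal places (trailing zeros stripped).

Answer: -0.484 0 0 7.6

Derivation:
Executing turtle program step by step:
Start: pos=(0,0), heading=0, pen down
LT 90: heading 0 -> 90
FD 7.6: (0,0) -> (0,7.6) [heading=90, draw]
LT 166: heading 90 -> 256
FD 2: (0,7.6) -> (-0.484,5.659) [heading=256, draw]
Final: pos=(-0.484,5.659), heading=256, 2 segment(s) drawn

Segment endpoints: x in {-0.484, 0, 0}, y in {0, 5.659, 7.6}
xmin=-0.484, ymin=0, xmax=0, ymax=7.6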